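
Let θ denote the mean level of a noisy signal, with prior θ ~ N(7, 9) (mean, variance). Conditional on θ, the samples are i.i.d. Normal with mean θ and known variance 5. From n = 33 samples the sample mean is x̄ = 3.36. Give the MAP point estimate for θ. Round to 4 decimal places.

n = 33, x̄ = 3.36.
For a Normal prior and Normal likelihood with known variance, the posterior is Normal; its mode equals its mean, the precision-weighted average.
Prior precision 1/σ₀² = 1/9; data precision n/σ² = 33/5 = 6.6.
θ̂ = ((1/9)·7 + 6.6·3.36) / (1/9 + 6.6) = (25823/1125)/(302/45) = 25823/7550 ≈ 3.4203.

θ̂_MAP = 3.4203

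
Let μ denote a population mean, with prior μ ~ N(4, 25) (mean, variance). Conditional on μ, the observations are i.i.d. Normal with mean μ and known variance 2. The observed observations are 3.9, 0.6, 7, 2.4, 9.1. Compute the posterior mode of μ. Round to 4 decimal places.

μ̂_MAP = 4.5906

n = 5; x̄ = (3.9 + 0.6 + 7 + 2.4 + 9.1)/5 = 23/5 = 4.6.
For a Normal prior and Normal likelihood with known variance, the posterior is Normal; its mode equals its mean, the precision-weighted average.
Prior precision 1/σ₀² = 1/25 = 0.04; data precision n/σ² = 5/2 = 2.5.
μ̂ = (0.04·4 + 2.5·4.6) / (0.04 + 2.5) = 11.66/2.54 = 583/127 ≈ 4.5906.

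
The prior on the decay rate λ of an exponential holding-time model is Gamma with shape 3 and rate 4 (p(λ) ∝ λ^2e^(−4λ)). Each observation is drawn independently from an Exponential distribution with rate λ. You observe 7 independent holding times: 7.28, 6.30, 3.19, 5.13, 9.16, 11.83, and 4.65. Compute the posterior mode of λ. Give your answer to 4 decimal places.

The Exponential(rate=λ) likelihood is ∝ λ^n e^(−λΣtᵢ). Here n = 7 and Σtᵢ = 7.28 + 6.30 + 3.19 + 5.13 + 9.16 + 11.83 + 4.65 = 47.54.
Posterior ∝ λ^2e^(−4λ) · λ^7e^(−47.54λ) = λ^9e^(−51.54λ), i.e. Gamma(10, 51.54).
Mode = (a−1)/b = 9/51.54 ≈ 0.1746.

λ̂_MAP = 0.1746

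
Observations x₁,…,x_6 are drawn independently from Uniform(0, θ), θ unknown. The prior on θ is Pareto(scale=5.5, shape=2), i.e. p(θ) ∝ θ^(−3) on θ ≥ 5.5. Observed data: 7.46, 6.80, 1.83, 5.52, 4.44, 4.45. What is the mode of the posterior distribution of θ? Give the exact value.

The Uniform(0, θ) likelihood is θ^(−n) for θ ≥ max(xᵢ), zero otherwise. Here max(xᵢ) = 7.46.
Posterior ∝ θ^(−3) · θ^(−6) = θ^(−9) on θ ≥ max(5.5, 7.46) = 7.46.
This density is strictly decreasing in θ, so the posterior mode lies at the lower boundary of the support.

θ̂_MAP = 7.46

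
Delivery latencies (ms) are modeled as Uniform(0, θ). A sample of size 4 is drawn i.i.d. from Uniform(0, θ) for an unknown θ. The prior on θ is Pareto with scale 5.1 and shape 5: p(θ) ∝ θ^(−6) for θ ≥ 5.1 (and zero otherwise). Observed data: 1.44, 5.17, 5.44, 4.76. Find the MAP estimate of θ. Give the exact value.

The Uniform(0, θ) likelihood is θ^(−n) for θ ≥ max(xᵢ), zero otherwise. Here max(xᵢ) = 5.44.
Posterior ∝ θ^(−6) · θ^(−4) = θ^(−10) on θ ≥ max(5.1, 5.44) = 5.44.
This density is strictly decreasing in θ, so the posterior mode lies at the lower boundary of the support.

θ̂_MAP = 5.44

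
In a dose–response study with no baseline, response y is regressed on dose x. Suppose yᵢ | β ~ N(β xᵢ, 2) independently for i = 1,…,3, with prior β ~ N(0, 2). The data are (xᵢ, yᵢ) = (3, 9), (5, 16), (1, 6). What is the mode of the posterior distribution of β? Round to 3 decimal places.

log p(β | y) = −Σ(yᵢ − βxᵢ)²/(2·2) − β²/(2·2) + const.
Setting the derivative to zero: Σxᵢ(yᵢ − βxᵢ)/2 − β/2 = 0, so β = Σxᵢyᵢ / (Σxᵢ² + σ²/τ²).
Σxᵢyᵢ = 3·9 + 5·16 + 1·6 = 113; Σxᵢ² = 35; σ²/τ² = 1.
β̂_MAP = 113 / (35 + 1) = 113/36 ≈ 3.139.

β̂_MAP = 3.139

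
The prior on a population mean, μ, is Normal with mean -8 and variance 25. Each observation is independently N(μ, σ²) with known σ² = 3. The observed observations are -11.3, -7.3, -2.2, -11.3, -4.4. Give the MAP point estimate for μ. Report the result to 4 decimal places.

μ̂_MAP = -7.3164

n = 5; x̄ = ((-11.3) + (-7.3) + (-2.2) + (-11.3) + (-4.4))/5 = -36.5/5 = -7.3.
For a Normal prior and Normal likelihood with known variance, the posterior is Normal; its mode equals its mean, the precision-weighted average.
Prior precision 1/σ₀² = 1/25 = 0.04; data precision n/σ² = 5/3.
μ̂ = (0.04·(-8) + (5/3)·(-7.3)) / (0.04 + 5/3) = (-1873/150)/(128/75) = -7.31640625 ≈ -7.3164.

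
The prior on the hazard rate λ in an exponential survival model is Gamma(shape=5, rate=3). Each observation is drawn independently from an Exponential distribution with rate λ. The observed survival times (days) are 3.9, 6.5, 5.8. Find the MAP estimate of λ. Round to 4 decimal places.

The Exponential(rate=λ) likelihood is ∝ λ^n e^(−λΣtᵢ). Here n = 3 and Σtᵢ = 3.9 + 6.5 + 5.8 = 16.2.
Posterior ∝ λ^4e^(−3λ) · λ^3e^(−16.2λ) = λ^7e^(−19.2λ), i.e. Gamma(8, 19.2).
Mode = (a−1)/b = 7/19.2 ≈ 0.3646.

λ̂_MAP = 0.3646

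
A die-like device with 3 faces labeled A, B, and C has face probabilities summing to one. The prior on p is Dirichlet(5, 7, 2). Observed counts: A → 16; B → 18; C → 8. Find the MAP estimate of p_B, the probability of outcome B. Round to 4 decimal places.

The posterior is Dirichlet(αᵢ + nᵢ) = Dirichlet(21, 25, 10).
For a Dirichlet(a₁,…,a_K) with all aᵢ > 1, the mode has j-th component (aⱼ − 1)/(Σaᵢ − K).
Here Σaᵢ = 56 and K = 3, so p_B = (25 − 1)/(56 − 3) = 24/53 ≈ 0.4528.

MAP estimate of p_B = 0.4528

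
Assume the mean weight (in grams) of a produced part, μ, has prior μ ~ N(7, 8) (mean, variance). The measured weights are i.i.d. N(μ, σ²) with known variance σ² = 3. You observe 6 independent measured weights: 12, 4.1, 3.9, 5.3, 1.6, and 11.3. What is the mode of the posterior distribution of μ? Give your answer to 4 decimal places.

n = 6; x̄ = (12 + 4.1 + 3.9 + 5.3 + 1.6 + 11.3)/6 = 38.2/6 = 191/30 ≈ 6.3667.
For a Normal prior and Normal likelihood with known variance, the posterior is Normal; its mode equals its mean, the precision-weighted average.
Prior precision 1/σ₀² = 1/8 = 0.125; data precision n/σ² = 6/3 = 2.
μ̂ = (0.125·7 + 2·(191/30)) / (0.125 + 2) = (1633/120)/2.125 = 1633/255 ≈ 6.4039.

μ̂_MAP = 6.4039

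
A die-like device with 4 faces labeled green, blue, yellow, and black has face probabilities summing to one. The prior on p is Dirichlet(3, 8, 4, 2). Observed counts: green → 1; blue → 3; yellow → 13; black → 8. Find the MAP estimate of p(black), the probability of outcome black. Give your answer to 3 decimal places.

MAP estimate of p(black) = 0.237

The posterior is Dirichlet(αᵢ + nᵢ) = Dirichlet(4, 11, 17, 10).
For a Dirichlet(a₁,…,a_K) with all aᵢ > 1, the mode has j-th component (aⱼ − 1)/(Σaᵢ − K).
Here Σaᵢ = 42 and K = 4, so p(black) = (10 − 1)/(42 − 4) = 9/38 ≈ 0.237.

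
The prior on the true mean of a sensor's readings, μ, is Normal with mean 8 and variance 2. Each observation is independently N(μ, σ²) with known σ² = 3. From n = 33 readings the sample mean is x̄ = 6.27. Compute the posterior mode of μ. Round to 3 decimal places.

n = 33, x̄ = 6.27.
For a Normal prior and Normal likelihood with known variance, the posterior is Normal; its mode equals its mean, the precision-weighted average.
Prior precision 1/σ₀² = 1/2 = 0.5; data precision n/σ² = 33/3 = 11.
μ̂ = (0.5·8 + 11·6.27) / (0.5 + 11) = 72.97/11.5 = 7297/1150 ≈ 6.345.

μ̂_MAP = 6.345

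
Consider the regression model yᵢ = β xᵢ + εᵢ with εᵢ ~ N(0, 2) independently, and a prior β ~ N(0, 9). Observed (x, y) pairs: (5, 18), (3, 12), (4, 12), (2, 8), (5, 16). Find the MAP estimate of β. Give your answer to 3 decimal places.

log p(β | y) = −Σ(yᵢ − βxᵢ)²/(2·2) − β²/(2·9) + const.
Setting the derivative to zero: Σxᵢ(yᵢ − βxᵢ)/2 − β/9 = 0, so β = Σxᵢyᵢ / (Σxᵢ² + σ²/τ²).
Σxᵢyᵢ = 5·18 + 3·12 + 4·12 + 2·8 + 5·16 = 270; Σxᵢ² = 79; σ²/τ² = 2/9.
β̂_MAP = 270 / (79 + 2/9) = 270/(713/9) = 2430/713 ≈ 3.408.

β̂_MAP = 3.408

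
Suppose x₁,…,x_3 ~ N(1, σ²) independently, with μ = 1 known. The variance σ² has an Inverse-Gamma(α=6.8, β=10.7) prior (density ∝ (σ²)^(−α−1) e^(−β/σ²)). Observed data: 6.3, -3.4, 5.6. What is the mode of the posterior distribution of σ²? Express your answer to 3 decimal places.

σ̂²_MAP = 4.839

Sum of squared deviations about the known mean: SS = (6.3−1)² + (-3.4−1)² + (5.6−1)² = 68.61.
The Normal likelihood contributes (σ²)^(−n/2) exp(−SS/(2σ²)), so the posterior is Inverse-Gamma(α + n/2, β + SS/2) = Inverse-Gamma(8.3, 45.005).
The mode of Inverse-Gamma(a, b) is b/(a+1) = 45.005/9.3 ≈ 4.839.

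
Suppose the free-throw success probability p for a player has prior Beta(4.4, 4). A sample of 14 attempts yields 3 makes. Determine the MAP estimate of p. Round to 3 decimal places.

Prior: Beta(4.4, 4).
Data: 3 successes in 14 trials. The binomial likelihood contributes p^3(1−p)^11, so the posterior is Beta(4.4+3, 4+11) = Beta(7.4, 15).
For Beta(a, b) with a, b > 1 the mode is (a−1)/(a+b−2) = 6.4/20.4 ≈ 0.314.

p̂_MAP = 0.314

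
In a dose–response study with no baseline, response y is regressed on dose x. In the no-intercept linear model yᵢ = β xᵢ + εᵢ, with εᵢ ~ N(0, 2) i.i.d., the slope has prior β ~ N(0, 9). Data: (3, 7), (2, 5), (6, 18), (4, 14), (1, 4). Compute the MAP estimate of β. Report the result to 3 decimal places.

log p(β | y) = −Σ(yᵢ − βxᵢ)²/(2·2) − β²/(2·9) + const.
Setting the derivative to zero: Σxᵢ(yᵢ − βxᵢ)/2 − β/9 = 0, so β = Σxᵢyᵢ / (Σxᵢ² + σ²/τ²).
Σxᵢyᵢ = 3·7 + 2·5 + 6·18 + 4·14 + 1·4 = 199; Σxᵢ² = 66; σ²/τ² = 2/9.
β̂_MAP = 199 / (66 + 2/9) = 199/(596/9) = 1791/596 ≈ 3.005.

β̂_MAP = 3.005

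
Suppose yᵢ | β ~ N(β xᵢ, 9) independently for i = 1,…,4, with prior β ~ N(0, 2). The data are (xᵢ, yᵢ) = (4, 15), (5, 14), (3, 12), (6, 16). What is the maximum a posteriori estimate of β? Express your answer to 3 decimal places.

log p(β | y) = −Σ(yᵢ − βxᵢ)²/(2·9) − β²/(2·2) + const.
Setting the derivative to zero: Σxᵢ(yᵢ − βxᵢ)/9 − β/2 = 0, so β = Σxᵢyᵢ / (Σxᵢ² + σ²/τ²).
Σxᵢyᵢ = 4·15 + 5·14 + 3·12 + 6·16 = 262; Σxᵢ² = 86; σ²/τ² = 4.5.
β̂_MAP = 262 / (86 + 4.5) = 262/90.5 ≈ 2.895.

β̂_MAP = 2.895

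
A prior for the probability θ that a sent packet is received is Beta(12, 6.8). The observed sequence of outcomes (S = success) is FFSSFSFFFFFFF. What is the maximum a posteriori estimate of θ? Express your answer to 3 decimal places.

θ̂_MAP = 0.470

Prior: Beta(12, 6.8).
Data: 3 successes in 13 trials (from the sequence). The binomial likelihood contributes θ^3(1−θ)^10, so the posterior is Beta(12+3, 6.8+10) = Beta(15, 16.8).
For Beta(a, b) with a, b > 1 the mode is (a−1)/(a+b−2) = 14/29.8 ≈ 0.470.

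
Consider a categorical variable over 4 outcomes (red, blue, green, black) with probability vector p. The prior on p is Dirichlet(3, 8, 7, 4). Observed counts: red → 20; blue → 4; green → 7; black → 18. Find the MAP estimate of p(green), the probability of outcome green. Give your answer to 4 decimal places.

The posterior is Dirichlet(αᵢ + nᵢ) = Dirichlet(23, 12, 14, 22).
For a Dirichlet(a₁,…,a_K) with all aᵢ > 1, the mode has j-th component (aⱼ − 1)/(Σaᵢ − K).
Here Σaᵢ = 71 and K = 4, so p(green) = (14 − 1)/(71 − 4) = 13/67 ≈ 0.1940.

MAP estimate of p(green) = 0.1940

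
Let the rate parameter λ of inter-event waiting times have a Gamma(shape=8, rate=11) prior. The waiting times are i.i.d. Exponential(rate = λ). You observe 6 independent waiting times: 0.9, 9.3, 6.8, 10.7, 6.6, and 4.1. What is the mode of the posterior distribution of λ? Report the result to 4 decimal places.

λ̂_MAP = 0.2632

The Exponential(rate=λ) likelihood is ∝ λ^n e^(−λΣtᵢ). Here n = 6 and Σtᵢ = 0.9 + 9.3 + 6.8 + 10.7 + 6.6 + 4.1 = 38.4.
Posterior ∝ λ^7e^(−11λ) · λ^6e^(−38.4λ) = λ^13e^(−49.4λ), i.e. Gamma(14, 49.4).
Mode = (a−1)/b = 13/49.4 ≈ 0.2632.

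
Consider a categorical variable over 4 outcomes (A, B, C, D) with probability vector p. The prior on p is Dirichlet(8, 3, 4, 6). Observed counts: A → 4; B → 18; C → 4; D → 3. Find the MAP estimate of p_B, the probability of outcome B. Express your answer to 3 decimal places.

The posterior is Dirichlet(αᵢ + nᵢ) = Dirichlet(12, 21, 8, 9).
For a Dirichlet(a₁,…,a_K) with all aᵢ > 1, the mode has j-th component (aⱼ − 1)/(Σaᵢ − K).
Here Σaᵢ = 50 and K = 4, so p_B = (21 − 1)/(50 − 4) = 20/46 ≈ 0.435.

MAP estimate of p_B = 0.435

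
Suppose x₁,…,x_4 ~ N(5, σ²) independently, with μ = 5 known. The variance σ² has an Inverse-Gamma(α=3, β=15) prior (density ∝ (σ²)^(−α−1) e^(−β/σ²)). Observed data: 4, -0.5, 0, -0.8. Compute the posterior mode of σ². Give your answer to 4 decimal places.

σ̂²_MAP = 9.9908

Sum of squared deviations about the known mean: SS = (4−5)² + (-0.5−5)² + (0−5)² + (-0.8−5)² = 89.89.
The Normal likelihood contributes (σ²)^(−n/2) exp(−SS/(2σ²)), so the posterior is Inverse-Gamma(α + n/2, β + SS/2) = Inverse-Gamma(5, 59.945).
The mode of Inverse-Gamma(a, b) is b/(a+1) = 59.945/6 ≈ 9.9908.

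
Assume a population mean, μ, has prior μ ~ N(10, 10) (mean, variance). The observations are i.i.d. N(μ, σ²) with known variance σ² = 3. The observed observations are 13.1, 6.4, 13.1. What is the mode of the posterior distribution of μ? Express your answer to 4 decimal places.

n = 3; x̄ = (13.1 + 6.4 + 13.1)/3 = 32.6/3 = 163/15 ≈ 10.8667.
For a Normal prior and Normal likelihood with known variance, the posterior is Normal; its mode equals its mean, the precision-weighted average.
Prior precision 1/σ₀² = 1/10 = 0.1; data precision n/σ² = 3/3 = 1.
μ̂ = (0.1·10 + 1·(163/15)) / (0.1 + 1) = (178/15)/1.1 = 356/33 ≈ 10.7879.

μ̂_MAP = 10.7879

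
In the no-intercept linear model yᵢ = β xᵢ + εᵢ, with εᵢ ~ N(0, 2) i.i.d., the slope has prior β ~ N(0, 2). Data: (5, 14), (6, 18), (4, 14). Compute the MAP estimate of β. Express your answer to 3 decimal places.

β̂_MAP = 3.000

log p(β | y) = −Σ(yᵢ − βxᵢ)²/(2·2) − β²/(2·2) + const.
Setting the derivative to zero: Σxᵢ(yᵢ − βxᵢ)/2 − β/2 = 0, so β = Σxᵢyᵢ / (Σxᵢ² + σ²/τ²).
Σxᵢyᵢ = 5·14 + 6·18 + 4·14 = 234; Σxᵢ² = 77; σ²/τ² = 1.
β̂_MAP = 234 / (77 + 1) = 234/78 ≈ 3.000.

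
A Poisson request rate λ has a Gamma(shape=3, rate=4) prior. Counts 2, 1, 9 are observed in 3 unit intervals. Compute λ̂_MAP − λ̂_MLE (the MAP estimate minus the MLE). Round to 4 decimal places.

Σxᵢ = 12. Posterior is Gamma(15, 7); MAP = (15−1)/7 = 14/7 ≈ 2.00000.
MLE = x̄ = 12/3 ≈ 4.00000.
Difference = 14/7 − 12/3 = -2 ≈ -2.0000.

MAP − MLE = -2.0000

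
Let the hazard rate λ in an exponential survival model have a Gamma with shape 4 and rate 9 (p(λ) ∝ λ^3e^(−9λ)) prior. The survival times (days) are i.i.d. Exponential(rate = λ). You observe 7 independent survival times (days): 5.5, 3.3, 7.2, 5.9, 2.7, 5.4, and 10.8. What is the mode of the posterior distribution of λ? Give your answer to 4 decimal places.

λ̂_MAP = 0.2008

The Exponential(rate=λ) likelihood is ∝ λ^n e^(−λΣtᵢ). Here n = 7 and Σtᵢ = 5.5 + 3.3 + 7.2 + 5.9 + 2.7 + 5.4 + 10.8 = 40.8.
Posterior ∝ λ^3e^(−9λ) · λ^7e^(−40.8λ) = λ^10e^(−49.8λ), i.e. Gamma(11, 49.8).
Mode = (a−1)/b = 10/49.8 ≈ 0.2008.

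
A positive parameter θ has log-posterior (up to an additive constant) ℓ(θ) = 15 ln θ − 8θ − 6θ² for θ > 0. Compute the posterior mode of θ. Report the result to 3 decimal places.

ℓ'(θ) = 15/θ − 8 − 12θ. Setting this to zero and multiplying by θ: 12θ² + 8θ − 15 = 0.
θ = (−8 + √(8² + 4·12·15)) / (2·12) = (−8 + √784) / 24 = (−8 + 28)/24 = 5/6.
ℓ''(θ) = −15/θ² − 12 < 0, confirming a maximum.

θ̂_MAP = 0.833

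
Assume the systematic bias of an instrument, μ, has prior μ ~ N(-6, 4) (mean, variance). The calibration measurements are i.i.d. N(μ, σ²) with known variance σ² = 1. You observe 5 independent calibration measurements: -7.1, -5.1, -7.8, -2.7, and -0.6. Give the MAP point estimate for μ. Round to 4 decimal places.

μ̂_MAP = -4.7238

n = 5; x̄ = ((-7.1) + (-5.1) + (-7.8) + (-2.7) + (-0.6))/5 = -23.3/5 = -4.66.
For a Normal prior and Normal likelihood with known variance, the posterior is Normal; its mode equals its mean, the precision-weighted average.
Prior precision 1/σ₀² = 1/4 = 0.25; data precision n/σ² = 5/1 = 5.
μ̂ = (0.25·(-6) + 5·(-4.66)) / (0.25 + 5) = (-24.8)/5.25 = -496/105 ≈ -4.7238.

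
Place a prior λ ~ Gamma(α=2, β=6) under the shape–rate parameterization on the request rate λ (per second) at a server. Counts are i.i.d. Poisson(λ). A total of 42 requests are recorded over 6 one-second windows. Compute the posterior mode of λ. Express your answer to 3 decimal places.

Σxᵢ = 42, n = 6.
Posterior ∝ λe^(−6λ) · λ^42e^(−6λ) = λ^43e^(−12λ), i.e. Gamma(shape=44, rate=12).
The mode of a Gamma(a, b) with a ≥ 1 (shape–rate) is (a−1)/b = 43/12 ≈ 3.583.

λ̂_MAP = 3.583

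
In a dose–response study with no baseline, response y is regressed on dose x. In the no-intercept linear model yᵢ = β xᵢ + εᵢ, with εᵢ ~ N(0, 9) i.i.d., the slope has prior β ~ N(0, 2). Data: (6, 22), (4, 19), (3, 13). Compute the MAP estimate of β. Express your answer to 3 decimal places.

β̂_MAP = 3.771

log p(β | y) = −Σ(yᵢ − βxᵢ)²/(2·9) − β²/(2·2) + const.
Setting the derivative to zero: Σxᵢ(yᵢ − βxᵢ)/9 − β/2 = 0, so β = Σxᵢyᵢ / (Σxᵢ² + σ²/τ²).
Σxᵢyᵢ = 6·22 + 4·19 + 3·13 = 247; Σxᵢ² = 61; σ²/τ² = 4.5.
β̂_MAP = 247 / (61 + 4.5) = 247/65.5 ≈ 3.771.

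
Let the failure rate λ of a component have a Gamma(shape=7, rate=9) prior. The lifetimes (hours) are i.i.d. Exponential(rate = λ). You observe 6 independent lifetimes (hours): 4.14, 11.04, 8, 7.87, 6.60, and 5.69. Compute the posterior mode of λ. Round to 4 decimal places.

λ̂_MAP = 0.2293

The Exponential(rate=λ) likelihood is ∝ λ^n e^(−λΣtᵢ). Here n = 6 and Σtᵢ = 4.14 + 11.04 + 8 + 7.87 + 6.60 + 5.69 = 43.34.
Posterior ∝ λ^6e^(−9λ) · λ^6e^(−43.34λ) = λ^12e^(−52.34λ), i.e. Gamma(13, 52.34).
Mode = (a−1)/b = 12/52.34 ≈ 0.2293.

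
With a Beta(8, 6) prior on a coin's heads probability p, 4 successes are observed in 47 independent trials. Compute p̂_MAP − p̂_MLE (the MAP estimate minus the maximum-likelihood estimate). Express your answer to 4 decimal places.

Posterior is Beta(12, 49); MAP = (12−1)/(61−2) = 11/59 ≈ 0.18644.
MLE ignores the prior: p̂_MLE = k/n = 4/47 ≈ 0.08511.
Difference = 11/59 − 4/47 = 281/2773 ≈ 0.1013.

MAP − MLE = 0.1013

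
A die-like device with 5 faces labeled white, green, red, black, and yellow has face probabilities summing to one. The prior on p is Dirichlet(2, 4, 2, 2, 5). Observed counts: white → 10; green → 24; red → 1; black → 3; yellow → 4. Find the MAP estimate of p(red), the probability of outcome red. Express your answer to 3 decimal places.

MAP estimate of p(red) = 0.038

The posterior is Dirichlet(αᵢ + nᵢ) = Dirichlet(12, 28, 3, 5, 9).
For a Dirichlet(a₁,…,a_K) with all aᵢ > 1, the mode has j-th component (aⱼ − 1)/(Σaᵢ − K).
Here Σaᵢ = 57 and K = 5, so p(red) = (3 − 1)/(57 − 5) = 2/52 ≈ 0.038.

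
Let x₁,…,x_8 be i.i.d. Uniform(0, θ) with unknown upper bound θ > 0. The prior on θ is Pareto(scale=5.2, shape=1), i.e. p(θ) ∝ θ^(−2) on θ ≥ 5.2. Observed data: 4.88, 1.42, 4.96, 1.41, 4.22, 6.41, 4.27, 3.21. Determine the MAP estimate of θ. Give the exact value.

θ̂_MAP = 6.41

The Uniform(0, θ) likelihood is θ^(−n) for θ ≥ max(xᵢ), zero otherwise. Here max(xᵢ) = 6.41.
Posterior ∝ θ^(−2) · θ^(−8) = θ^(−10) on θ ≥ max(5.2, 6.41) = 6.41.
This density is strictly decreasing in θ, so the posterior mode lies at the lower boundary of the support.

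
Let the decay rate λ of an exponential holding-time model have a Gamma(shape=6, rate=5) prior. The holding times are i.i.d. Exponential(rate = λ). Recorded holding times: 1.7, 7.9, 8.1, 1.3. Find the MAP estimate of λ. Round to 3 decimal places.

λ̂_MAP = 0.375

The Exponential(rate=λ) likelihood is ∝ λ^n e^(−λΣtᵢ). Here n = 4 and Σtᵢ = 1.7 + 7.9 + 8.1 + 1.3 = 19.
Posterior ∝ λ^5e^(−5λ) · λ^4e^(−19λ) = λ^9e^(−24λ), i.e. Gamma(10, 24).
Mode = (a−1)/b = 9/24 ≈ 0.375.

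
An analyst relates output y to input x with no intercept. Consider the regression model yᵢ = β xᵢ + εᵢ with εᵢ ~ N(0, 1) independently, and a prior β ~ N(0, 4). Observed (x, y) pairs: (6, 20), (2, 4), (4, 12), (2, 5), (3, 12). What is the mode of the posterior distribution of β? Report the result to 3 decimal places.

β̂_MAP = 3.206

log p(β | y) = −Σ(yᵢ − βxᵢ)²/(2·1) − β²/(2·4) + const.
Setting the derivative to zero: Σxᵢ(yᵢ − βxᵢ)/1 − β/4 = 0, so β = Σxᵢyᵢ / (Σxᵢ² + σ²/τ²).
Σxᵢyᵢ = 6·20 + 2·4 + 4·12 + 2·5 + 3·12 = 222; Σxᵢ² = 69; σ²/τ² = 0.25.
β̂_MAP = 222 / (69 + 0.25) = 222/69.25 ≈ 3.206.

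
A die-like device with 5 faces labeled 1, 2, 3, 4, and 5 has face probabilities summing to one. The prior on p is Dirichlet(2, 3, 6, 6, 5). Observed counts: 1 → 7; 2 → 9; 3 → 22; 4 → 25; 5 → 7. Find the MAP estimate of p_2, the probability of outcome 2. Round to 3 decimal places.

The posterior is Dirichlet(αᵢ + nᵢ) = Dirichlet(9, 12, 28, 31, 12).
For a Dirichlet(a₁,…,a_K) with all aᵢ > 1, the mode has j-th component (aⱼ − 1)/(Σaᵢ − K).
Here Σaᵢ = 92 and K = 5, so p_2 = (12 − 1)/(92 − 5) = 11/87 ≈ 0.126.

MAP estimate: 0.126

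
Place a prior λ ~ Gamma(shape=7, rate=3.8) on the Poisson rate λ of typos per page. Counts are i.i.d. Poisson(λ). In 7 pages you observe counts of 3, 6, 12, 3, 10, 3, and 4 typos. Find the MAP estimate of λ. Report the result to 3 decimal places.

Σxᵢ = 3+6+12+3+10+3+4 = 41, with n = 7.
Posterior ∝ λ^6e^(−3.8λ) · λ^41e^(−7λ) = λ^47e^(−10.8λ), i.e. Gamma(shape=48, rate=10.8).
The mode of a Gamma(a, b) with a ≥ 1 (shape–rate) is (a−1)/b = 47/10.8 ≈ 4.352.

λ̂_MAP = 4.352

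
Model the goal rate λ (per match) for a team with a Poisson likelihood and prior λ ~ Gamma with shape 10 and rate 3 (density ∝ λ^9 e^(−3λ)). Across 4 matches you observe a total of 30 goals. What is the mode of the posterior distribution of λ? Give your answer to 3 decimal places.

Σxᵢ = 30, n = 4.
Posterior ∝ λ^9e^(−3λ) · λ^30e^(−4λ) = λ^39e^(−7λ), i.e. Gamma(shape=40, rate=7).
The mode of a Gamma(a, b) with a ≥ 1 (shape–rate) is (a−1)/b = 39/7 ≈ 5.571.

λ̂_MAP = 5.571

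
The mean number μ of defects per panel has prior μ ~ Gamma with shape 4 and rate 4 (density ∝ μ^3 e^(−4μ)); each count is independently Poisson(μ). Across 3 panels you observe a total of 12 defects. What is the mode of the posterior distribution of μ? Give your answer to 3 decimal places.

μ̂_MAP = 2.143

Σxᵢ = 12, n = 3.
Posterior ∝ μ^3e^(−4μ) · μ^12e^(−3μ) = μ^15e^(−7μ), i.e. Gamma(shape=16, rate=7).
The mode of a Gamma(a, b) with a ≥ 1 (shape–rate) is (a−1)/b = 15/7 ≈ 2.143.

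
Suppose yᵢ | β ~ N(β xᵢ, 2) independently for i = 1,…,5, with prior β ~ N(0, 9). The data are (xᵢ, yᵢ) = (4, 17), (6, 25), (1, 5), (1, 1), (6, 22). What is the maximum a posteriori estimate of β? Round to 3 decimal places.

log p(β | y) = −Σ(yᵢ − βxᵢ)²/(2·2) − β²/(2·9) + const.
Setting the derivative to zero: Σxᵢ(yᵢ − βxᵢ)/2 − β/9 = 0, so β = Σxᵢyᵢ / (Σxᵢ² + σ²/τ²).
Σxᵢyᵢ = 4·17 + 6·25 + 1·5 + 1·1 + 6·22 = 356; Σxᵢ² = 90; σ²/τ² = 2/9.
β̂_MAP = 356 / (90 + 2/9) = 356/(812/9) = 801/203 ≈ 3.946.

β̂_MAP = 3.946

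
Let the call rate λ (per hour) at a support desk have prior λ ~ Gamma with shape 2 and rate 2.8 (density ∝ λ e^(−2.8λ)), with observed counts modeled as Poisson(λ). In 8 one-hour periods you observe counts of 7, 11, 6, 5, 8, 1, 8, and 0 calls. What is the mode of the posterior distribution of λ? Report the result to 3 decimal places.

λ̂_MAP = 4.352

Σxᵢ = 7+11+6+5+8+1+8+0 = 46, with n = 8.
Posterior ∝ λe^(−2.8λ) · λ^46e^(−8λ) = λ^47e^(−10.8λ), i.e. Gamma(shape=48, rate=10.8).
The mode of a Gamma(a, b) with a ≥ 1 (shape–rate) is (a−1)/b = 47/10.8 ≈ 4.352.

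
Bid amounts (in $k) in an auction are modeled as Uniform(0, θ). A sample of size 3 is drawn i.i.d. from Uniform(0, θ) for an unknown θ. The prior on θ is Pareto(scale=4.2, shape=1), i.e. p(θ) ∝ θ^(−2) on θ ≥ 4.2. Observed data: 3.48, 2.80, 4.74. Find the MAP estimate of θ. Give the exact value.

The Uniform(0, θ) likelihood is θ^(−n) for θ ≥ max(xᵢ), zero otherwise. Here max(xᵢ) = 4.74.
Posterior ∝ θ^(−2) · θ^(−3) = θ^(−5) on θ ≥ max(4.2, 4.74) = 4.74.
This density is strictly decreasing in θ, so the posterior mode lies at the lower boundary of the support.

θ̂_MAP = 4.74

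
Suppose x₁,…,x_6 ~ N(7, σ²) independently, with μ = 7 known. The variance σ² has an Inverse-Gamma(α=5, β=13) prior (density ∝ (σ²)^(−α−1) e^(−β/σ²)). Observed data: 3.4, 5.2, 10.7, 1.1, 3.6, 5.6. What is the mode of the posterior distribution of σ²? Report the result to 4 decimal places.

Sum of squared deviations about the known mean: SS = (3.4−7)² + (5.2−7)² + (10.7−7)² + (1.1−7)² + (3.6−7)² + (5.6−7)² = 78.22.
The Normal likelihood contributes (σ²)^(−n/2) exp(−SS/(2σ²)), so the posterior is Inverse-Gamma(α + n/2, β + SS/2) = Inverse-Gamma(8, 52.11).
The mode of Inverse-Gamma(a, b) is b/(a+1) = 52.11/9 ≈ 5.7900.

σ̂²_MAP = 5.7900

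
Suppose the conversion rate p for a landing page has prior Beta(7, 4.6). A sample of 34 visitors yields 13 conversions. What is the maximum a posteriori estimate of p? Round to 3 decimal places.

Prior: Beta(7, 4.6).
Data: 13 successes in 34 trials. The binomial likelihood contributes p^13(1−p)^21, so the posterior is Beta(7+13, 4.6+21) = Beta(20, 25.6).
For Beta(a, b) with a, b > 1 the mode is (a−1)/(a+b−2) = 19/43.6 ≈ 0.436.

p̂_MAP = 0.436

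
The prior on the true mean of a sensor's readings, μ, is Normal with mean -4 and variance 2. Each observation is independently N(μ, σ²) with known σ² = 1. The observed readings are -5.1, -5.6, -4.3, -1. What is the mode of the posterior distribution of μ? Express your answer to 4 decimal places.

n = 4; x̄ = ((-5.1) + (-5.6) + (-4.3) + (-1))/4 = -16/4 = -4.
For a Normal prior and Normal likelihood with known variance, the posterior is Normal; its mode equals its mean, the precision-weighted average.
Prior precision 1/σ₀² = 1/2 = 0.5; data precision n/σ² = 4/1 = 4.
μ̂ = (0.5·(-4) + 4·(-4)) / (0.5 + 4) = (-18)/4.5 = -4.0000.

μ̂_MAP = -4.0000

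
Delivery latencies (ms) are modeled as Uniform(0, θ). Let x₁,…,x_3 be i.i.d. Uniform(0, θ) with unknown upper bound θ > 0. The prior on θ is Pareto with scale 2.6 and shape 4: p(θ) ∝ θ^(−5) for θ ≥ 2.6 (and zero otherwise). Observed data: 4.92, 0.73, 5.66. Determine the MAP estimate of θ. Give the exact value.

θ̂_MAP = 5.66

The Uniform(0, θ) likelihood is θ^(−n) for θ ≥ max(xᵢ), zero otherwise. Here max(xᵢ) = 5.66.
Posterior ∝ θ^(−5) · θ^(−3) = θ^(−8) on θ ≥ max(2.6, 5.66) = 5.66.
This density is strictly decreasing in θ, so the posterior mode lies at the lower boundary of the support.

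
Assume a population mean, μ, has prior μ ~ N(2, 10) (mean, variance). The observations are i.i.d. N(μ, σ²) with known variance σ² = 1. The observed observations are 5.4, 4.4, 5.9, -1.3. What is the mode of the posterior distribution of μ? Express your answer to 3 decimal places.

n = 4; x̄ = (5.4 + 4.4 + 5.9 + (-1.3))/4 = 14.4/4 = 3.6.
For a Normal prior and Normal likelihood with known variance, the posterior is Normal; its mode equals its mean, the precision-weighted average.
Prior precision 1/σ₀² = 1/10 = 0.1; data precision n/σ² = 4/1 = 4.
μ̂ = (0.1·2 + 4·3.6) / (0.1 + 4) = 14.6/4.1 = 146/41 ≈ 3.561.

μ̂_MAP = 3.561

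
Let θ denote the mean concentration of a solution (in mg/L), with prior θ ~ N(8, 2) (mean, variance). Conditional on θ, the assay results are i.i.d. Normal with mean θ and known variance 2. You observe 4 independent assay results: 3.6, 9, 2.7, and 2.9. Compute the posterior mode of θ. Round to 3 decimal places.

θ̂_MAP = 5.240

n = 4; x̄ = (3.6 + 9 + 2.7 + 2.9)/4 = 18.2/4 = 4.55.
For a Normal prior and Normal likelihood with known variance, the posterior is Normal; its mode equals its mean, the precision-weighted average.
Prior precision 1/σ₀² = 1/2 = 0.5; data precision n/σ² = 4/2 = 2.
θ̂ = (0.5·8 + 2·4.55) / (0.5 + 2) = 13.1/2.5 = 5.240.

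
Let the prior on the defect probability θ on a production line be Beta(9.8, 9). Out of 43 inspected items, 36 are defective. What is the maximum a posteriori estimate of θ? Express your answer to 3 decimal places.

Prior: Beta(9.8, 9).
Data: 36 successes in 43 trials. The binomial likelihood contributes θ^36(1−θ)^7, so the posterior is Beta(9.8+36, 9+7) = Beta(45.8, 16).
For Beta(a, b) with a, b > 1 the mode is (a−1)/(a+b−2) = 44.8/59.8 ≈ 0.749.

θ̂_MAP = 0.749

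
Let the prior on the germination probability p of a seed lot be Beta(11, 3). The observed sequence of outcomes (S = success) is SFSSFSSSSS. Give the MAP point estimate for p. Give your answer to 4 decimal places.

Prior: Beta(11, 3).
Data: 8 successes in 10 trials (from the sequence). The binomial likelihood contributes p^8(1−p)^2, so the posterior is Beta(11+8, 3+2) = Beta(19, 5).
For Beta(a, b) with a, b > 1 the mode is (a−1)/(a+b−2) = 18/22 ≈ 0.8182.

p̂_MAP = 0.8182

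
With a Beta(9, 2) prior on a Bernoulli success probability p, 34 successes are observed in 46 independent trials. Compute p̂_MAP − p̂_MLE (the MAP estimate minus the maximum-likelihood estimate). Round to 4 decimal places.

Posterior is Beta(43, 14); MAP = (43−1)/(57−2) = 42/55 ≈ 0.76364.
MLE ignores the prior: p̂_MLE = k/n = 34/46 ≈ 0.73913.
Difference = 42/55 − 34/46 = 31/1265 ≈ 0.0245.

MAP − MLE = 0.0245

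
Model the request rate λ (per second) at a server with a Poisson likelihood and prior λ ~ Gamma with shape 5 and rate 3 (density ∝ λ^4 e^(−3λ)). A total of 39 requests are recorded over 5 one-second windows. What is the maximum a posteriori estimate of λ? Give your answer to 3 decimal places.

λ̂_MAP = 5.375

Σxᵢ = 39, n = 5.
Posterior ∝ λ^4e^(−3λ) · λ^39e^(−5λ) = λ^43e^(−8λ), i.e. Gamma(shape=44, rate=8).
The mode of a Gamma(a, b) with a ≥ 1 (shape–rate) is (a−1)/b = 43/8 ≈ 5.375.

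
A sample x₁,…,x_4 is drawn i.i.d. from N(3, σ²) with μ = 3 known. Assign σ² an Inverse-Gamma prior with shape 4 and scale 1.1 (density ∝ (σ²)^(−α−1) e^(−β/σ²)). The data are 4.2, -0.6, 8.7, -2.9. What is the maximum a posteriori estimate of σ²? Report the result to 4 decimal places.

Sum of squared deviations about the known mean: SS = (4.2−3)² + (-0.6−3)² + (8.7−3)² + (-2.9−3)² = 81.7.
The Normal likelihood contributes (σ²)^(−n/2) exp(−SS/(2σ²)), so the posterior is Inverse-Gamma(α + n/2, β + SS/2) = Inverse-Gamma(6, 41.95).
The mode of Inverse-Gamma(a, b) is b/(a+1) = 41.95/7 ≈ 5.9929.

σ̂²_MAP = 5.9929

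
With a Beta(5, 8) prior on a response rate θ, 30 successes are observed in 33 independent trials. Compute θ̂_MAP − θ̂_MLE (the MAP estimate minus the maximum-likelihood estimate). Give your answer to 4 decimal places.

MAP − MLE = -0.1364

Posterior is Beta(35, 11); MAP = (35−1)/(46−2) = 34/44 ≈ 0.77273.
MLE ignores the prior: θ̂_MLE = k/n = 30/33 ≈ 0.90909.
Difference = 34/44 − 30/33 = -3/22 ≈ -0.1364.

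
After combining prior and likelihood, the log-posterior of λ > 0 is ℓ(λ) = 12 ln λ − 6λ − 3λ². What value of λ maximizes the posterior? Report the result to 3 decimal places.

λ̂_MAP = 1.000

ℓ'(λ) = 12/λ − 6 − 6λ. Setting this to zero and multiplying by λ: 6λ² + 6λ − 12 = 0.
λ = (−6 + √(6² + 4·6·12)) / (2·6) = (−6 + √324) / 12 = (−6 + 18)/12 = 1.
ℓ''(λ) = −12/λ² − 6 < 0, confirming a maximum.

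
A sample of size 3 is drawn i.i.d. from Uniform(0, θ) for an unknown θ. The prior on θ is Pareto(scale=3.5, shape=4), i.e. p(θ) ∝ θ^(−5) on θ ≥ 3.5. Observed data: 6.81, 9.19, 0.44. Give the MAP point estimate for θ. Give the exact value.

The Uniform(0, θ) likelihood is θ^(−n) for θ ≥ max(xᵢ), zero otherwise. Here max(xᵢ) = 9.19.
Posterior ∝ θ^(−5) · θ^(−3) = θ^(−8) on θ ≥ max(3.5, 9.19) = 9.19.
This density is strictly decreasing in θ, so the posterior mode lies at the lower boundary of the support.

θ̂_MAP = 9.19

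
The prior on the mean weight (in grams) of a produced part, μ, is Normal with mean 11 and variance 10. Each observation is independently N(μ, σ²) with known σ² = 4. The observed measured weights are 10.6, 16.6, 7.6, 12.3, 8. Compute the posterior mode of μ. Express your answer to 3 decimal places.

n = 5; x̄ = (10.6 + 16.6 + 7.6 + 12.3 + 8)/5 = 55.1/5 = 11.02.
For a Normal prior and Normal likelihood with known variance, the posterior is Normal; its mode equals its mean, the precision-weighted average.
Prior precision 1/σ₀² = 1/10 = 0.1; data precision n/σ² = 5/4 = 1.25.
μ̂ = (0.1·11 + 1.25·11.02) / (0.1 + 1.25) = 14.875/1.35 = 595/54 ≈ 11.019.

μ̂_MAP = 11.019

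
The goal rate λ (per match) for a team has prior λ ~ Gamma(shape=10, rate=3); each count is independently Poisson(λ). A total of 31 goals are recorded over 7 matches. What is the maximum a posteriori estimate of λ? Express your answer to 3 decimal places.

λ̂_MAP = 4.000

Σxᵢ = 31, n = 7.
Posterior ∝ λ^9e^(−3λ) · λ^31e^(−7λ) = λ^40e^(−10λ), i.e. Gamma(shape=41, rate=10).
The mode of a Gamma(a, b) with a ≥ 1 (shape–rate) is (a−1)/b = 40/10 ≈ 4.000.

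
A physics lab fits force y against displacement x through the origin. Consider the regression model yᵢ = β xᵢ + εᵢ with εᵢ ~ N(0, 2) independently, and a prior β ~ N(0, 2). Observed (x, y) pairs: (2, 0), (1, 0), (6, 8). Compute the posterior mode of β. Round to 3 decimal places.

log p(β | y) = −Σ(yᵢ − βxᵢ)²/(2·2) − β²/(2·2) + const.
Setting the derivative to zero: Σxᵢ(yᵢ − βxᵢ)/2 − β/2 = 0, so β = Σxᵢyᵢ / (Σxᵢ² + σ²/τ²).
Σxᵢyᵢ = 2·0 + 1·0 + 6·8 = 48; Σxᵢ² = 41; σ²/τ² = 1.
β̂_MAP = 48 / (41 + 1) = 48/42 ≈ 1.143.

β̂_MAP = 1.143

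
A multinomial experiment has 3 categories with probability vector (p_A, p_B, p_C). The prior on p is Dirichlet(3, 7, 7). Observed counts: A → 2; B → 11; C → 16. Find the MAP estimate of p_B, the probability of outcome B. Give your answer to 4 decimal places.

The posterior is Dirichlet(αᵢ + nᵢ) = Dirichlet(5, 18, 23).
For a Dirichlet(a₁,…,a_K) with all aᵢ > 1, the mode has j-th component (aⱼ − 1)/(Σaᵢ − K).
Here Σaᵢ = 46 and K = 3, so p_B = (18 − 1)/(46 − 3) = 17/43 ≈ 0.3953.

MAP estimate of p_B = 0.3953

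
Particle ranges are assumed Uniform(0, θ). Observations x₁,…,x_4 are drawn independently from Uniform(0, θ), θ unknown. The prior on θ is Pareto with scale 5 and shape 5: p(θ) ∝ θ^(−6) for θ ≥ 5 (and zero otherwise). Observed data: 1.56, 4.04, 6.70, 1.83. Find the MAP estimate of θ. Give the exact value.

θ̂_MAP = 6.70

The Uniform(0, θ) likelihood is θ^(−n) for θ ≥ max(xᵢ), zero otherwise. Here max(xᵢ) = 6.70.
Posterior ∝ θ^(−6) · θ^(−4) = θ^(−10) on θ ≥ max(5, 6.70) = 6.70.
This density is strictly decreasing in θ, so the posterior mode lies at the lower boundary of the support.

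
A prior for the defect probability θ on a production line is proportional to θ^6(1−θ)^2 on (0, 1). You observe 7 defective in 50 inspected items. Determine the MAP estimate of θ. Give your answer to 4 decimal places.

The prior density ∝ θ^6(1−θ)^2 is the kernel of Beta(7, 3).
Data: 7 successes in 50 trials. The binomial likelihood contributes θ^7(1−θ)^43, so the posterior is Beta(7+7, 3+43) = Beta(14, 46).
For Beta(a, b) with a, b > 1 the mode is (a−1)/(a+b−2) = 13/58 ≈ 0.2241.

θ̂_MAP = 0.2241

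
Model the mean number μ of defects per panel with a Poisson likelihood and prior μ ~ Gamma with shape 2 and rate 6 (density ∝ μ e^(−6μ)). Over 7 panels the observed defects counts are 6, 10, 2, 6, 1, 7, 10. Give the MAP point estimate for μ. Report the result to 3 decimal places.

Σxᵢ = 6+10+2+6+1+7+10 = 42, with n = 7.
Posterior ∝ μe^(−6μ) · μ^42e^(−7μ) = μ^43e^(−13μ), i.e. Gamma(shape=44, rate=13).
The mode of a Gamma(a, b) with a ≥ 1 (shape–rate) is (a−1)/b = 43/13 ≈ 3.308.

μ̂_MAP = 3.308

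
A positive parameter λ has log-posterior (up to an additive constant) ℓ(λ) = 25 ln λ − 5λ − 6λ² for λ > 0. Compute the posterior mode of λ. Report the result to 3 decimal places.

λ̂_MAP = 1.250

ℓ'(λ) = 25/λ − 5 − 12λ. Setting this to zero and multiplying by λ: 12λ² + 5λ − 25 = 0.
λ = (−5 + √(5² + 4·12·25)) / (2·12) = (−5 + √1225) / 24 = (−5 + 35)/24 = 5/4.
ℓ''(λ) = −25/λ² − 12 < 0, confirming a maximum.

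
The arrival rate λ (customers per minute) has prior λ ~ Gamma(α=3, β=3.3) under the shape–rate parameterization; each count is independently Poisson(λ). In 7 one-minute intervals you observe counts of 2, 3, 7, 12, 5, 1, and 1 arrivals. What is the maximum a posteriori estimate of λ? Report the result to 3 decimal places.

λ̂_MAP = 3.204

Σxᵢ = 2+3+7+12+5+1+1 = 31, with n = 7.
Posterior ∝ λ^2e^(−3.3λ) · λ^31e^(−7λ) = λ^33e^(−10.3λ), i.e. Gamma(shape=34, rate=10.3).
The mode of a Gamma(a, b) with a ≥ 1 (shape–rate) is (a−1)/b = 33/10.3 ≈ 3.204.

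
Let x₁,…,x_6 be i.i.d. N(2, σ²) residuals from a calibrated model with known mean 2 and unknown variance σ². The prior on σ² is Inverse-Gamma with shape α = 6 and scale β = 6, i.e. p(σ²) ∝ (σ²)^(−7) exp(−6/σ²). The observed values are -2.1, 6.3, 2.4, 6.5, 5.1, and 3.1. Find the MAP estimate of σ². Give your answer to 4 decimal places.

Sum of squared deviations about the known mean: SS = (-2.1−2)² + (6.3−2)² + (2.4−2)² + (6.5−2)² + (5.1−2)² + (3.1−2)² = 66.53.
The Normal likelihood contributes (σ²)^(−n/2) exp(−SS/(2σ²)), so the posterior is Inverse-Gamma(α + n/2, β + SS/2) = Inverse-Gamma(9, 39.265).
The mode of Inverse-Gamma(a, b) is b/(a+1) = 39.265/10 ≈ 3.9265.

σ̂²_MAP = 3.9265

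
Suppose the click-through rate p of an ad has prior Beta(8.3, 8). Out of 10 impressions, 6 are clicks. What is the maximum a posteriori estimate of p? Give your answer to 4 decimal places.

Prior: Beta(8.3, 8).
Data: 6 successes in 10 trials. The binomial likelihood contributes p^6(1−p)^4, so the posterior is Beta(8.3+6, 8+4) = Beta(14.3, 12).
For Beta(a, b) with a, b > 1 the mode is (a−1)/(a+b−2) = 13.3/24.3 ≈ 0.5473.

p̂_MAP = 0.5473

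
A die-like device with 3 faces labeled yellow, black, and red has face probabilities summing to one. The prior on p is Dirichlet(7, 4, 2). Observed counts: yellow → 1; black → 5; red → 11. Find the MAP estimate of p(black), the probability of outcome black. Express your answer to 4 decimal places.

The posterior is Dirichlet(αᵢ + nᵢ) = Dirichlet(8, 9, 13).
For a Dirichlet(a₁,…,a_K) with all aᵢ > 1, the mode has j-th component (aⱼ − 1)/(Σaᵢ − K).
Here Σaᵢ = 30 and K = 3, so p(black) = (9 − 1)/(30 − 3) = 8/27 ≈ 0.2963.

MAP estimate of p(black) = 0.2963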